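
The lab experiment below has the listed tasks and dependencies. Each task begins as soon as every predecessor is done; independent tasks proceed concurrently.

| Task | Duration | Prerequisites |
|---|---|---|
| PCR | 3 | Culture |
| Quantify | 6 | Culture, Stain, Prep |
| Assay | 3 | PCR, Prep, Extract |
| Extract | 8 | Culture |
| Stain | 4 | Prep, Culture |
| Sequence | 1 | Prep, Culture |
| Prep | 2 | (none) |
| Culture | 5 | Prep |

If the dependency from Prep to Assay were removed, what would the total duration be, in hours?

18

With the dependency in place, Prep→Culture→Extract→Assay = 2+5+8+3 = 18 sets the finish at 18 hours.
Dropping Prep→Assay doesn't change Assay's earliest start (15); another predecessor still binds.
After: Prep→Culture→Extract→Assay = 2+5+8+3 = 18 → 18 hours.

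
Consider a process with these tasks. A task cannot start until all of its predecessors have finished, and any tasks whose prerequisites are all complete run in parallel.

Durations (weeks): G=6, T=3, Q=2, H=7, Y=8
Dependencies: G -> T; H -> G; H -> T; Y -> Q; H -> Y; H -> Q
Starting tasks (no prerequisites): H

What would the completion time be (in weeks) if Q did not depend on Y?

Before: longest chain H→Y→Q = 7+8+2 = 17, finish 17.
Without Y→Q, Q's earliest start moves from 15 to 7.
After: H→G→T = 7+6+3 = 16 → 16 weeks.

16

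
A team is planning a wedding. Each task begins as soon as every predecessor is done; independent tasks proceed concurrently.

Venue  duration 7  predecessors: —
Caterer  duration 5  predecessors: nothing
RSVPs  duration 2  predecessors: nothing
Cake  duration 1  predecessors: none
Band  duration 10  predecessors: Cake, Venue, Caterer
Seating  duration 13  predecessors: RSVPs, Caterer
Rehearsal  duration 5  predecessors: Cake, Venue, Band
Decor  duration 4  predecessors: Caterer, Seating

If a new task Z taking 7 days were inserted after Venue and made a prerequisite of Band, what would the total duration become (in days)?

Originally the project takes 22 days.
With Z inserted, Band now waits for max(Cake, Venue, Caterer, Z).
New critical path: Venue→Z→Band→Rehearsal = 7+7+10+5 = 29 ⇒ 29 days.

29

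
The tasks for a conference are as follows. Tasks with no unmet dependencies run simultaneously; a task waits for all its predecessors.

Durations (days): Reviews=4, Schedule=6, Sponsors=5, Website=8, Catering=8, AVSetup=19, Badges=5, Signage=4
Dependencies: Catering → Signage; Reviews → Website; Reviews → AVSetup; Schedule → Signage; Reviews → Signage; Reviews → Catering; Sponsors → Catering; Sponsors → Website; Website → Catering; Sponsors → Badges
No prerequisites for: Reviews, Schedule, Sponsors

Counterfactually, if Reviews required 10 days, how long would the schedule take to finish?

As given, the longest chain is Sponsors→Website→Catering→Signage = 5+8+8+4 = 25, so the finish is 25 days.
Reviews is off the critical path — its longest chain is 24 days, giving 1 of slack.
New critical path: Reviews→Website→Catering→Signage = 10+8+8+4 = 30 ⇒ 30 days.

30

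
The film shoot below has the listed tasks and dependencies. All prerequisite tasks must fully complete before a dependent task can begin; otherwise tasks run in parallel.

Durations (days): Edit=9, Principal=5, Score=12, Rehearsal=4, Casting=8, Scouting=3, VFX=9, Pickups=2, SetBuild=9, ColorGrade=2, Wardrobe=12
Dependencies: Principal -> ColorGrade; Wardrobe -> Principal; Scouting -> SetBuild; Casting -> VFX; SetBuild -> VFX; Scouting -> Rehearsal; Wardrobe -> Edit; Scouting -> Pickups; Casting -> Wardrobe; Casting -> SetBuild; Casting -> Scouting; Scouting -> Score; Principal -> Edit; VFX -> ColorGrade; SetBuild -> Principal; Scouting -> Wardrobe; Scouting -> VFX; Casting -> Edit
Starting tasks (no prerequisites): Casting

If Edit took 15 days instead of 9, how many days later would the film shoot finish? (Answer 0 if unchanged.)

Actual critical path: Casting→Scouting→Wardrobe→Principal→Edit = 8+3+12+5+9 = 37 ⇒ 37 days.
Edit is on the critical path; changing it to 15 makes that path 43 days.
The critical path is still Casting→Scouting→Wardrobe→Principal→Edit; finish is now 43 days.
Change in finish: 43 − 37 = +6 days.

6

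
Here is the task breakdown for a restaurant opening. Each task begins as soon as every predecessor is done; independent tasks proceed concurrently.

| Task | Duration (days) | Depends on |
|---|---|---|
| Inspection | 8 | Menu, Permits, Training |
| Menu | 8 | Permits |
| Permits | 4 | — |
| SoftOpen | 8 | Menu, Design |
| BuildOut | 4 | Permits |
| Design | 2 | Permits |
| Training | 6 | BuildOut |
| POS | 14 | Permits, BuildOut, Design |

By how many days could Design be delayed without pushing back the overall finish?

Permits→BuildOut→Training→Inspection = 4+4+6+8 = 22 sets the makespan at 22 days.
The longest chain containing Design totals 20 days.
Float = 22 − 20 = 2.

2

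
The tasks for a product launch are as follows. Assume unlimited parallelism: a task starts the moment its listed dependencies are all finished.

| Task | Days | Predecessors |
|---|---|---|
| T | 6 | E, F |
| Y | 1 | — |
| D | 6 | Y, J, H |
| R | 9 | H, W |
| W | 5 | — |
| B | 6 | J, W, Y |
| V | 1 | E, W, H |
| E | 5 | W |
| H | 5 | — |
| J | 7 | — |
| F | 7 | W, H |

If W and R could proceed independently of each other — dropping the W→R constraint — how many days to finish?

Before: longest chain H→F→T = 5+7+6 = 18, finish 18.
Dropping W→R doesn't change R's earliest start (5); another predecessor still binds.
New critical path: H→F→T = 5+7+6 = 18 ⇒ 18 days.

18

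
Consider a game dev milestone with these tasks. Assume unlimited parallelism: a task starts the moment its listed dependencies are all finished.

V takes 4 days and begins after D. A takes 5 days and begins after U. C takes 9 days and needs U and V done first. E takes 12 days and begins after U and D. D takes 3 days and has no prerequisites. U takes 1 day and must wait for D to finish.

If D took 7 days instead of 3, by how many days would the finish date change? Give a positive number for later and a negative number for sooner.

4

Critical path before the change: D→V→C = 3+4+9 = 16 giving 16 days.
Since D is critical, the +4 change carries straight to that chain (now 20 days).
The critical path is still D→V→C; finish is now 20 days.
Change in finish: 20 − 16 = +4 days.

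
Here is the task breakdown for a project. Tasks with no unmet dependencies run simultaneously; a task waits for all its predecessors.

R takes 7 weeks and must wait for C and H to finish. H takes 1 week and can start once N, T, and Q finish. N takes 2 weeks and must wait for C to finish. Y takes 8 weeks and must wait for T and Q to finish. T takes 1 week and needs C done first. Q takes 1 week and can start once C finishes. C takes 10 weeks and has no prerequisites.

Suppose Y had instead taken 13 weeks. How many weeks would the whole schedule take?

24

Actual critical path: C→N→H→R = 10+2+1+7 = 20 ⇒ 20 weeks.
The longest path through Y is only 19 weeks, so Y has float 1.
The binding chain switches to C→Q→Y = 10+1+13 = 24; finish 24 weeks.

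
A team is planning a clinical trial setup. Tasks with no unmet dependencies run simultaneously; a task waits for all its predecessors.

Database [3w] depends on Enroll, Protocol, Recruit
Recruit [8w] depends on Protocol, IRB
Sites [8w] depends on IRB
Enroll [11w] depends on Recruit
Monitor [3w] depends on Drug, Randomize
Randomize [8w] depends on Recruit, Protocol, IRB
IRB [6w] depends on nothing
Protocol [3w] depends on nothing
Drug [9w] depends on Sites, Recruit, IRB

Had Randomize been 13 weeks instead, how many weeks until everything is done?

30

Baseline: IRB→Recruit→Enroll→Database = 6+8+11+3 = 28 → 28 weeks.
Randomize is off the critical path — its longest chain is 25 weeks, giving 3 of slack.
New critical path: IRB→Recruit→Randomize→Monitor = 6+8+13+3 = 30 ⇒ 30 weeks.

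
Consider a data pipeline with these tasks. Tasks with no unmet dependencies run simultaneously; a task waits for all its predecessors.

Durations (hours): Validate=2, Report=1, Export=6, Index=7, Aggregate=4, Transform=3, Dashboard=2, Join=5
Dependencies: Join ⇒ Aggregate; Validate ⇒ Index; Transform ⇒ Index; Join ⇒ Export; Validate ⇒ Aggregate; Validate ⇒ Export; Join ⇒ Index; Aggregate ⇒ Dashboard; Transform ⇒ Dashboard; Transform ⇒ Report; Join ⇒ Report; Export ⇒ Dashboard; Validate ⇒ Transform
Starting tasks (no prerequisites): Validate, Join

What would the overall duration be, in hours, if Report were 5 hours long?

Baseline: Join→Export→Dashboard = 5+6+2 = 13 → 13 hours.
The longest path through Report is only 6 hours, so Report has float 7.
No other chain overtakes it, so the finish is 13 hours.

13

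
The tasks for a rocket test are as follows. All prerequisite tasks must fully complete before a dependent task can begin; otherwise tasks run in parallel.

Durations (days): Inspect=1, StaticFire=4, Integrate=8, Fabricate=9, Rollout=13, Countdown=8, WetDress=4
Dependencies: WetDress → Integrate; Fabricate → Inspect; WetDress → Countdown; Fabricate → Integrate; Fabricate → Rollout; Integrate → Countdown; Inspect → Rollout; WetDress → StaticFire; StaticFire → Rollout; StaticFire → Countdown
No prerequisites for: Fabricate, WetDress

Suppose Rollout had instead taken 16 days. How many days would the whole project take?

26

Critical path before the change: Fabricate→Integrate→Countdown = 9+8+8 = 25 giving 25 days.
Rollout has 2 days of float (longest path through it is 23).
New critical path: Fabricate→Inspect→Rollout = 9+1+16 = 26 ⇒ 26 days.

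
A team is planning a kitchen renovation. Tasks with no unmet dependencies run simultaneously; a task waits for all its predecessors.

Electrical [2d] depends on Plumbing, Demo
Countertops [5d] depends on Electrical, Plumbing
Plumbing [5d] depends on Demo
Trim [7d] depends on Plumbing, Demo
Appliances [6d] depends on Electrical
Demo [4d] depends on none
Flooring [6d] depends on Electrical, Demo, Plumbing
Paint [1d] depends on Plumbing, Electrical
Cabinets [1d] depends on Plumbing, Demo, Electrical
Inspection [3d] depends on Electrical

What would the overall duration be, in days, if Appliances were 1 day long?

17

Actual critical path: Demo→Plumbing→Electrical→Appliances = 4+5+2+6 = 17 ⇒ 17 days.
Appliances lies on that path, so at 1 day the path becomes 12 days.
The binding chain switches to Demo→Plumbing→Electrical→Flooring = 4+5+2+6 = 17; finish 17 days.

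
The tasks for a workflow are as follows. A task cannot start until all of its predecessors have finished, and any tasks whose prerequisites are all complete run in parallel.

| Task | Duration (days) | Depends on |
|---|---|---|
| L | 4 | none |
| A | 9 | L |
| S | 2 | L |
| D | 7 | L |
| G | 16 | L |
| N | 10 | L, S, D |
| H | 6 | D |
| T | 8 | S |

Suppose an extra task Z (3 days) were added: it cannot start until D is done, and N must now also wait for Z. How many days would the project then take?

Originally the project takes 21 days.
With Z inserted, N now waits for max(L, S, D, Z).
New critical path: L→D→Z→N = 4+7+3+10 = 24 ⇒ 24 days.

24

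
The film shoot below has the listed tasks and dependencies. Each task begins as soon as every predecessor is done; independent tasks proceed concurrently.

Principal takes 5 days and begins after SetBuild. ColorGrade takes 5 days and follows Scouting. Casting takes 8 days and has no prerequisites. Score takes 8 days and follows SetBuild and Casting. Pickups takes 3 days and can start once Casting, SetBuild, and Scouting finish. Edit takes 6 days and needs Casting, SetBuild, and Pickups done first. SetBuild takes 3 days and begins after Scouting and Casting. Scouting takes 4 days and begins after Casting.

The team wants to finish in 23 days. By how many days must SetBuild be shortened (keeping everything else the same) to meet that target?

1

Current finish: 24 days; target: 23.
SetBuild is on every critical path, so each day cut from SetBuild cuts the finish by one (this holds down to a finish of 22).
Need 24 − 23 = 1 day off SetBuild → SetBuild becomes 2 days, finish becomes 23.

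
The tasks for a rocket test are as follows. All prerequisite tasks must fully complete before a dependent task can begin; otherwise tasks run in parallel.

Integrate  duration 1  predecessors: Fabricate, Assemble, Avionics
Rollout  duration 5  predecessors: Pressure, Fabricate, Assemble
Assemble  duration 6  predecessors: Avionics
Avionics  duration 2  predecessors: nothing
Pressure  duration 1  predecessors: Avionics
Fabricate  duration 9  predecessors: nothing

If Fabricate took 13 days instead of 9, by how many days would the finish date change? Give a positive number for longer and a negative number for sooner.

The binding path is Fabricate→Rollout = 9+5 = 14; finish at 14 days.
Fabricate lies on that path, so at 13 days the path becomes 18 days.
That remains the longest chain; total 18 days.
Change in finish: 18 − 14 = +4 days.

4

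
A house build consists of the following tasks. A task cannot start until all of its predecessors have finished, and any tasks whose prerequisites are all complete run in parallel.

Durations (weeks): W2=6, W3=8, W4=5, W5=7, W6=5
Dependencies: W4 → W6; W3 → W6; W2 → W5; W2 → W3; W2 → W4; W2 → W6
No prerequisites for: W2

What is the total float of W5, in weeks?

6

The longest chain is W2→W3→W6 = 6+8+5 = 19; overall finish 19 weeks.
W5 finishes as early as 13 and must finish by 19.
So W5 can slip 19 − 13 = 6 weeks.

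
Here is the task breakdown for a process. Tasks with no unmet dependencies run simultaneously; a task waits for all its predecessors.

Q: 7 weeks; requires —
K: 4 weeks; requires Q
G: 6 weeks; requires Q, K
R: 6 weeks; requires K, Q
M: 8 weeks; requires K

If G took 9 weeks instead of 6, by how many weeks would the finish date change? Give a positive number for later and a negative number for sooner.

Baseline: Q→K→M = 7+4+8 = 19 → 19 weeks.
G has 2 weeks of float (longest path through it is 17).
The binding chain switches to Q→K→G = 7+4+9 = 20; finish 20 weeks.
Change in finish: 20 − 19 = +1 weeks.

1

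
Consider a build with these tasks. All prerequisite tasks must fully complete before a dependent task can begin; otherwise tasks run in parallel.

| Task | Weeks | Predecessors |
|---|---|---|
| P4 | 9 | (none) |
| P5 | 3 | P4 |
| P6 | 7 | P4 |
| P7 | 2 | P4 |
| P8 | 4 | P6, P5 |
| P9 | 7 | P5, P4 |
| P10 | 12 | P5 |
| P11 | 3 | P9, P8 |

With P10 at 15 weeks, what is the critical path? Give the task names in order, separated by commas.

As given, the longest chain is P4→P5→P10 = 9+3+12 = 24, so the finish is 24 weeks.
P10 lies on that path, so at 15 weeks the path becomes 27 weeks.
That remains the longest chain; total 27 weeks.

P4, P5, P10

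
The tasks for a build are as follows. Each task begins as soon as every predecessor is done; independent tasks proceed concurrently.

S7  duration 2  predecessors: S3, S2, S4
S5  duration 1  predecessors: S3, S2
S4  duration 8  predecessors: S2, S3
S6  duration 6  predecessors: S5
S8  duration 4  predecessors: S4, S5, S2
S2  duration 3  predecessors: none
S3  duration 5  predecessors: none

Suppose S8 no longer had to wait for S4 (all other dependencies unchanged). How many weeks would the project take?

15

Before: longest chain S3→S4→S8 = 5+8+4 = 17, finish 17.
Without S4→S8, S8's earliest start moves from 13 to 6.
The longest chain is now S3→S4→S7 = 5+8+2 = 15, so the project takes 15 weeks.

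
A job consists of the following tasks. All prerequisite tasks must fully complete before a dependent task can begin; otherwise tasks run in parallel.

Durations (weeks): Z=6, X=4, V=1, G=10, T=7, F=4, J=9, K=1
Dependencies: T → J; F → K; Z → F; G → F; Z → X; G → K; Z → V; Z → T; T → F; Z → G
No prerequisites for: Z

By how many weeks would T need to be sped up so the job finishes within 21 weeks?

1

Current finish: 22 weeks; target: 21.
T is on every critical path, so each week cut from T cuts the finish by one (this holds down to a finish of 21).
Need 22 − 21 = 1 week off T → T becomes 6 weeks, finish becomes 21.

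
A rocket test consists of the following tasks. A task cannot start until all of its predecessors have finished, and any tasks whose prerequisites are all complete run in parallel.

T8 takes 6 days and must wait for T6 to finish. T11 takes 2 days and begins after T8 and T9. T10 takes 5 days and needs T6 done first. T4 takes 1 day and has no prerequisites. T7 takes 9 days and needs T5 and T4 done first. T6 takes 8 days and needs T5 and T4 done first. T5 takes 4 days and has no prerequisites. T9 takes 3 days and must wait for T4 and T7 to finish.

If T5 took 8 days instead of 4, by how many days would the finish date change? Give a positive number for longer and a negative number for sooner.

4

Actual critical path: T5→T6→T8→T11 = 4+8+6+2 = 20 ⇒ 20 days.
T5 lies on that path, so at 8 days the path becomes 24 days.
The critical path is still T5→T6→T8→T11; finish is now 24 days.
Change in finish: 24 − 20 = +4 days.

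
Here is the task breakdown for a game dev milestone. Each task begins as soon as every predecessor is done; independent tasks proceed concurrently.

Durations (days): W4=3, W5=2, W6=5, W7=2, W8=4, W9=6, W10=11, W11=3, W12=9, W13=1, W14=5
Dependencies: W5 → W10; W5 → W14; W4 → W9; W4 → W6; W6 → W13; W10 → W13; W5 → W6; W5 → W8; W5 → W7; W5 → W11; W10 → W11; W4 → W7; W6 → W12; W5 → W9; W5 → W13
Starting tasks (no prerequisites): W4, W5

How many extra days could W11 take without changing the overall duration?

1

Critical path: W4→W6→W12 = 3+5+9 = 17, so the finish is 17 days.
The longest chain containing W11 totals 16 days.
Float = 17 − 16 = 1.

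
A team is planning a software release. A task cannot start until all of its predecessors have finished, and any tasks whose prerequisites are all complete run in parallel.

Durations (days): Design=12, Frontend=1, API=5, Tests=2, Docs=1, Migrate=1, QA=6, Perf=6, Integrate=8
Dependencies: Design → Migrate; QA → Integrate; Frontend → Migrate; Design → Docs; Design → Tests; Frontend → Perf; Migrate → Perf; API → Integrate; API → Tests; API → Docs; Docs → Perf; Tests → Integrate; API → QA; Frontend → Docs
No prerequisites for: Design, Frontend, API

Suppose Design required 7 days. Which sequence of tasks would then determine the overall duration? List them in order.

API, QA, Integrate

The binding path is Design→Tests→Integrate = 12+2+8 = 22; finish at 22 days.
Design lies on that path, so at 7 days the path becomes 17 days.
Now API→QA→Integrate = 5+6+8 = 19 is longest, so the finish becomes 19 days.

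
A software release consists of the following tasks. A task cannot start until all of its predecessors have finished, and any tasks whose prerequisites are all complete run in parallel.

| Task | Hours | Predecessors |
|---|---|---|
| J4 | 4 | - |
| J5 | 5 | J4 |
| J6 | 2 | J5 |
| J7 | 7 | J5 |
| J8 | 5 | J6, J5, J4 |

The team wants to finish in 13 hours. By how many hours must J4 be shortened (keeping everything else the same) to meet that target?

Current finish: 16 hours; target: 13.
J4 is on every critical path, so each hour cut from J4 cuts the finish by one (this holds down to a finish of 13).
Need 16 − 13 = 3 hours off J4 → J4 becomes 1 hour, finish becomes 13.

3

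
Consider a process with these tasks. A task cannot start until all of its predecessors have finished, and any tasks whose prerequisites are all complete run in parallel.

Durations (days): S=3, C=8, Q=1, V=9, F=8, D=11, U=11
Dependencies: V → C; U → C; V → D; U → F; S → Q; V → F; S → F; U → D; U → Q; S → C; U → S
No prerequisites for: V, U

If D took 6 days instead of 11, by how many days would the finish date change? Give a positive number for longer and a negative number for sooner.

Baseline: U→D = 11+11 = 22 → 22 days.
D is on the critical path; changing it to 6 makes that path 17 days.
The binding chain switches to U→S→F = 11+3+8 = 22; finish 22 days.
Change in finish: 22 − 22 = +0 days.

0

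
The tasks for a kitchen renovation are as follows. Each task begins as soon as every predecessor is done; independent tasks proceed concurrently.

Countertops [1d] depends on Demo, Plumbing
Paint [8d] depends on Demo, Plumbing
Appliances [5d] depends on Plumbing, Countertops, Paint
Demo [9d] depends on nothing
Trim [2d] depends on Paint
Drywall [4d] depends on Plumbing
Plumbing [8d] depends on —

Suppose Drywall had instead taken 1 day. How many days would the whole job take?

22

Baseline: Demo→Paint→Appliances = 9+8+5 = 22 → 22 days.
Drywall has 10 days of float (longest path through it is 12).
No other chain overtakes it, so the finish is 22 days.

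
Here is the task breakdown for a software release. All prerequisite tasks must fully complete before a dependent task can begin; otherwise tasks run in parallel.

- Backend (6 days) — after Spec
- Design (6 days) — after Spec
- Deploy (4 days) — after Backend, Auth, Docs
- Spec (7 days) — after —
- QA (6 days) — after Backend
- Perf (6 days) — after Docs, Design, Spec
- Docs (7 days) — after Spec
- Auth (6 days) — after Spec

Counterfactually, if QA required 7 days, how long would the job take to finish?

20

The binding path is Spec→Docs→Perf = 7+7+6 = 20; finish at 20 days.
The longest path through QA is only 19 days, so QA has float 1.
New critical path: Spec→Backend→QA = 7+6+7 = 20 ⇒ 20 days.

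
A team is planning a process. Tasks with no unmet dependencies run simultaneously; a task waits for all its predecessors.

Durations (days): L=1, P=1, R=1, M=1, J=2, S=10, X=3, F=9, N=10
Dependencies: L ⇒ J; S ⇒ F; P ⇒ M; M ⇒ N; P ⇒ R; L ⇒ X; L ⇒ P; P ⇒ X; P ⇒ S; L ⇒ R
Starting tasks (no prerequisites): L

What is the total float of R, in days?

18

The longest chain is L→P→S→F = 1+1+10+9 = 21; overall finish 21 days.
Longest path through R: 3 days (earliest finish 3, latest finish 21).
Slack of R = 20 − 2 = 18 days.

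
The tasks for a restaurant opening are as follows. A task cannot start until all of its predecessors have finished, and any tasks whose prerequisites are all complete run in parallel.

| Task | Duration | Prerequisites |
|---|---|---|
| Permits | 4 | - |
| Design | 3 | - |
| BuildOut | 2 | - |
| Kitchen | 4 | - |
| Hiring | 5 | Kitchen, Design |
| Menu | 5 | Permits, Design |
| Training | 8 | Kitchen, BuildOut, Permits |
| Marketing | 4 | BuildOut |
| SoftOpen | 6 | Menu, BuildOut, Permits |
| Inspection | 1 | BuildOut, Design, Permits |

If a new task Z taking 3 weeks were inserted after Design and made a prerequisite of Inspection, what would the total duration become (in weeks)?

Originally the schedule takes 15 weeks.
With Z inserted, Inspection now waits for max(BuildOut, Design, Permits, Z).
New critical path: Permits→Menu→SoftOpen = 4+5+6 = 15 ⇒ 15 weeks.

15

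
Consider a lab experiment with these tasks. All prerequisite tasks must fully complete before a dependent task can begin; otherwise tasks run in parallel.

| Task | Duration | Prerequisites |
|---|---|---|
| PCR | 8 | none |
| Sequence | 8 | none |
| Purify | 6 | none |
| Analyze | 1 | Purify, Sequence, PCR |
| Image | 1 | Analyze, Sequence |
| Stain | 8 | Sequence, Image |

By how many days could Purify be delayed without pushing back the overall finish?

Critical path: PCR→Analyze→Image→Stain = 8+1+1+8 = 18, so the finish is 18 days.
Longest path through Purify: 16 days (earliest finish 6, latest finish 8).
So Purify can slip 8 − 6 = 2 days.

2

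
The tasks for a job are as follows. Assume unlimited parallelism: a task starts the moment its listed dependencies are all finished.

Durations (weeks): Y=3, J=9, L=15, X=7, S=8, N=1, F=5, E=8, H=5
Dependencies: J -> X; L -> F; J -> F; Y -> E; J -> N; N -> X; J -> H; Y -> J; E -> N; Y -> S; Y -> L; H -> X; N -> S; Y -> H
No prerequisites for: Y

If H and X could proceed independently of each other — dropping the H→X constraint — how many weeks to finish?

Original critical path: Y→J→H→X = 3+9+5+7 = 24 ⇒ 24 weeks.
Without H→X, X's earliest start moves from 17 to 13.
The longest chain is now Y→L→F = 3+15+5 = 23, so the job takes 23 weeks.

23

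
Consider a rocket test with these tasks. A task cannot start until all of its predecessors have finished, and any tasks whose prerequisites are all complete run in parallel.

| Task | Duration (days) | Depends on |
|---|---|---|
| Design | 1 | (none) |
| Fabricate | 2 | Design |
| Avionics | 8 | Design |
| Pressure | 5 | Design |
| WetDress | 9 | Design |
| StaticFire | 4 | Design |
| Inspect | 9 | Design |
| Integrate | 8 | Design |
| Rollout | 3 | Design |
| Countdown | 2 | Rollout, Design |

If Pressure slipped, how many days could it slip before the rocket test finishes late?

4

Critical path: Design→WetDress = 1+9 = 10, so the finish is 10 days.
Pressure finishes as early as 6 and must finish by 10.
So Pressure can slip 10 − 6 = 4 days.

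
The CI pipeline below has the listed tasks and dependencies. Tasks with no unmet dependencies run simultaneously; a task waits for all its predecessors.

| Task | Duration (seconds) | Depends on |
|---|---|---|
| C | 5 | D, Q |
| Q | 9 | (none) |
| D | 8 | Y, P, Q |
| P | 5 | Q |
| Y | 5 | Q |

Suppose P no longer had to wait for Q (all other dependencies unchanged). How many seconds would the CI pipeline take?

27

Before: longest chain Q→Y→D→C = 9+5+8+5 = 27, finish 27.
Without Q→P, P's earliest start moves from 9 to 0.
After: Q→Y→D→C = 9+5+8+5 = 27 → 27 seconds.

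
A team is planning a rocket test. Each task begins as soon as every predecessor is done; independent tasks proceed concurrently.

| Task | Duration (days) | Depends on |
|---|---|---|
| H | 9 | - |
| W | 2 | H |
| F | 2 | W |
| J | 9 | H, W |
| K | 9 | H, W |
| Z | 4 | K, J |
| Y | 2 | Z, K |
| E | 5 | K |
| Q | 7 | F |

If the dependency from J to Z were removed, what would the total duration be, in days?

With the dependency in place, H→W→J→Z→Y = 9+2+9+4+2 = 26 sets the finish at 26 days.
Dropping J→Z doesn't change Z's earliest start (20); another predecessor still binds.
New critical path: H→W→K→Z→Y = 9+2+9+4+2 = 26 ⇒ 26 days.

26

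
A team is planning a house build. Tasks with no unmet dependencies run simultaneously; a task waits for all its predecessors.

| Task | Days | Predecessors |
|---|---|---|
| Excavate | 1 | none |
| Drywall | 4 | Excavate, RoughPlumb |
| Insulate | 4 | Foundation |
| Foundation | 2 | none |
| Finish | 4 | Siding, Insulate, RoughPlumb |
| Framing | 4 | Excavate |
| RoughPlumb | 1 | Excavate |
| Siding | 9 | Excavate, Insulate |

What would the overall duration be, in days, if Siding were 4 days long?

Actual critical path: Foundation→Insulate→Siding→Finish = 2+4+9+4 = 19 ⇒ 19 days.
Siding lies on that path, so at 4 days the path becomes 14 days.
The critical path is still Foundation→Insulate→Siding→Finish; finish is now 14 days.

14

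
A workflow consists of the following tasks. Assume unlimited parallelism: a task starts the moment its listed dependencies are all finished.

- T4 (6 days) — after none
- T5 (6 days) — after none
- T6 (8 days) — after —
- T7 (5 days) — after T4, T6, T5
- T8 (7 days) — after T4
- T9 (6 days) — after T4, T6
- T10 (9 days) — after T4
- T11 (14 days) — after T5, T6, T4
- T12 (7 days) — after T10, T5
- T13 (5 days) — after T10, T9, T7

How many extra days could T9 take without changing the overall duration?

Critical path: T4→T10→T12 = 6+9+7 = 22, so the finish is 22 days.
T9 finishes as early as 14 and must finish by 17.
Float = 22 − 19 = 3.

3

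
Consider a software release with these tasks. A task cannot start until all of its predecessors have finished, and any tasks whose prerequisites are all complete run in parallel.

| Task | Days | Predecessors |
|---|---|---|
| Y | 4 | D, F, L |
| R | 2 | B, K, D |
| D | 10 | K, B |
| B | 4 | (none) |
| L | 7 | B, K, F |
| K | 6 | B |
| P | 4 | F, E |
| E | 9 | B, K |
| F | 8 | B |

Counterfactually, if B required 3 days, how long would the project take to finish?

23

As given, the longest chain is B→K→D→Y = 4+6+10+4 = 24, so the finish is 24 days.
Since B is critical, the -1 change carries straight to that chain (now 23 days).
That remains the longest chain; total 23 days.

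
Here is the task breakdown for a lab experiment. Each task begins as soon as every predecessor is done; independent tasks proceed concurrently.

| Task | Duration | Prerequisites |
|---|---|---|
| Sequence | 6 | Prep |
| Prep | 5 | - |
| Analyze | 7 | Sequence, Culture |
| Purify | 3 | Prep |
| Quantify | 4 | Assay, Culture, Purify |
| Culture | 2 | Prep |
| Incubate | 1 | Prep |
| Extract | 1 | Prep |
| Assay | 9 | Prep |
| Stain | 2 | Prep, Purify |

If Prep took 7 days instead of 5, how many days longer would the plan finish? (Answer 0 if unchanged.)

2

Baseline: Prep→Sequence→Analyze = 5+6+7 = 18 → 18 days.
Prep is on the critical path; changing it to 7 makes that path 20 days.
The critical path is still Prep→Sequence→Analyze; finish is now 20 days.
Change in finish: 20 − 18 = +2 days.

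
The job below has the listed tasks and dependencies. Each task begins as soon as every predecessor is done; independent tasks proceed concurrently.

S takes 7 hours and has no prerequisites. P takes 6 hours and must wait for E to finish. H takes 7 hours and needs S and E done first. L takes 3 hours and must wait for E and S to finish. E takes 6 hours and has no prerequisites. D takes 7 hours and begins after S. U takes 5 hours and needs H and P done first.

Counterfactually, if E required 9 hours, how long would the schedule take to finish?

Actual critical path: S→H→U = 7+7+5 = 19 ⇒ 19 hours.
The longest path through E is only 18 hours, so E has float 1.
The binding chain switches to E→H→U = 9+7+5 = 21; finish 21 hours.

21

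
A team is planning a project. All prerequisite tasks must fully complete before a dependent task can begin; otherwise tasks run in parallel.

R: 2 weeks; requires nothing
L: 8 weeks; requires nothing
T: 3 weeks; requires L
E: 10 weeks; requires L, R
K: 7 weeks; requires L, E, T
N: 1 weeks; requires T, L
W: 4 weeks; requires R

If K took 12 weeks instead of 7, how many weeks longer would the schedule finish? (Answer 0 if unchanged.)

As given, the longest chain is L→E→K = 8+10+7 = 25, so the finish is 25 weeks.
K is on the critical path; changing it to 12 makes that path 30 weeks.
The critical path is still L→E→K; finish is now 30 weeks.
Change in finish: 30 − 25 = +5 weeks.

5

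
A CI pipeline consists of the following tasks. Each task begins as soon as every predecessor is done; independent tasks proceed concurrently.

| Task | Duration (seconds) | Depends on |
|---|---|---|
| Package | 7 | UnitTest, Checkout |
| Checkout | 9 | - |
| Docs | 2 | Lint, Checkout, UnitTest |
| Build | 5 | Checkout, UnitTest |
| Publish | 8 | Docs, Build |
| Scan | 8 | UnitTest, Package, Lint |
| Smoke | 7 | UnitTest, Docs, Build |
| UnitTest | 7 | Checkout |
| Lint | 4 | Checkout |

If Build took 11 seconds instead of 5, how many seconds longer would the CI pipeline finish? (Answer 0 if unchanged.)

4

As given, the longest chain is Checkout→UnitTest→Package→Scan = 9+7+7+8 = 31, so the finish is 31 seconds.
Build is off the critical path — its longest chain is 29 seconds, giving 2 of slack.
New critical path: Checkout→UnitTest→Build→Publish = 9+7+11+8 = 35 ⇒ 35 seconds.
Change in finish: 35 − 31 = +4 seconds.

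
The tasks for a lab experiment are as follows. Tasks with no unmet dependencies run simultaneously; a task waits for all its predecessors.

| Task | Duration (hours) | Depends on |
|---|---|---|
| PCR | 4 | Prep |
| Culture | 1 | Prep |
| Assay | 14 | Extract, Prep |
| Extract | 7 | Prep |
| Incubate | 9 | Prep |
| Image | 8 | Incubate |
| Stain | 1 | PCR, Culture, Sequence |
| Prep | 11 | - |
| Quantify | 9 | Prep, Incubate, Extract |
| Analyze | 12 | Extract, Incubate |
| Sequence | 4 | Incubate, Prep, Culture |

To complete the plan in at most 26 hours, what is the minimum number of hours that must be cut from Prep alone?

6

Current finish: 32 hours; target: 26.
Prep is on every critical path, so each hour cut from Prep cuts the finish by one (this holds down to a finish of 22).
Need 32 − 26 = 6 hours off Prep → Prep becomes 5 hours, finish becomes 26.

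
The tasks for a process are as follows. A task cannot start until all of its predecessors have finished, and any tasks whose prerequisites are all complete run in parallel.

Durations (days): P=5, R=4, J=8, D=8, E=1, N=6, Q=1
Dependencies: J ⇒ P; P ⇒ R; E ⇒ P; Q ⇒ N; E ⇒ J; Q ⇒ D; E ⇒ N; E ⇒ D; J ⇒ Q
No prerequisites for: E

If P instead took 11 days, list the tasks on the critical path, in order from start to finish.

E, J, P, R

Baseline: E→J→P→R = 1+8+5+4 = 18 → 18 days.
Since P is critical, the +6 change carries straight to that chain (now 24 days).
No other chain overtakes it, so the finish is 24 days.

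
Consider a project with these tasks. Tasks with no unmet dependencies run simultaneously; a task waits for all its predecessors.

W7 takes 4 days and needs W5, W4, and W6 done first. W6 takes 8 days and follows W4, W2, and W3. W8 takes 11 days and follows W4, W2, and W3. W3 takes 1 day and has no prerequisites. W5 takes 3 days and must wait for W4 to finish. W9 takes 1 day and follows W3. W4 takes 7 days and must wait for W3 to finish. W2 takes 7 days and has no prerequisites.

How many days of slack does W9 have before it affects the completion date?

18

Critical path: W3→W4→W6→W7 = 1+7+8+4 = 20, so the finish is 20 days.
Longest path through W9: 2 days (earliest finish 2, latest finish 20).
Slack of W9 = 19 − 1 = 18 days.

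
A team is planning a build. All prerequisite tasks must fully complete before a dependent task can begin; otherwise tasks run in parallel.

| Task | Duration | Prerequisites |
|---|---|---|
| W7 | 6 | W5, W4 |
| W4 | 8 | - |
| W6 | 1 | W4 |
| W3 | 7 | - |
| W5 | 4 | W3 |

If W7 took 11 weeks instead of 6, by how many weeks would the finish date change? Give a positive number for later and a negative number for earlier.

As given, the longest chain is W3→W5→W7 = 7+4+6 = 17, so the finish is 17 weeks.
W7 is on the critical path; changing it to 11 makes that path 22 weeks.
That remains the longest chain; total 22 weeks.
Change in finish: 22 − 17 = +5 weeks.

5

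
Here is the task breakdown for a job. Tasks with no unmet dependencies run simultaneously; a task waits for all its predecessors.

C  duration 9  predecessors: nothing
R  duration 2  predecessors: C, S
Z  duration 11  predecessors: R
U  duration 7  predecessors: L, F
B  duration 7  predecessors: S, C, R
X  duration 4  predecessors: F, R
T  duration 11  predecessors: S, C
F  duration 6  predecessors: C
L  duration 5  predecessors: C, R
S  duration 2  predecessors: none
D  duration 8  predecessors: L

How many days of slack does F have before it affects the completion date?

C→R→L→D = 9+2+5+8 = 24 sets the makespan at 24 days.
F finishes as early as 15 and must finish by 17.
So F can slip 17 − 15 = 2 days.

2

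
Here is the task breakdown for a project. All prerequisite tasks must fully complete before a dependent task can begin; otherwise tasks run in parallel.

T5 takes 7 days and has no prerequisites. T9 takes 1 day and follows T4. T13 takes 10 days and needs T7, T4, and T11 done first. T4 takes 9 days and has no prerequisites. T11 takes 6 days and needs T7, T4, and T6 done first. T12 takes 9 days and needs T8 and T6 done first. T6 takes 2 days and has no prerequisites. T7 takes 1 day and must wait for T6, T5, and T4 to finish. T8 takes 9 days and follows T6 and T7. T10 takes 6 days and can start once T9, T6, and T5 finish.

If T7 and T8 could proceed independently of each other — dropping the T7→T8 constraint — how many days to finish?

26

Original critical path: T4→T7→T8→T12 = 9+1+9+9 = 28 ⇒ 28 days.
Without T7→T8, T8's earliest start moves from 10 to 2.
New critical path: T4→T7→T11→T13 = 9+1+6+10 = 26 ⇒ 26 days.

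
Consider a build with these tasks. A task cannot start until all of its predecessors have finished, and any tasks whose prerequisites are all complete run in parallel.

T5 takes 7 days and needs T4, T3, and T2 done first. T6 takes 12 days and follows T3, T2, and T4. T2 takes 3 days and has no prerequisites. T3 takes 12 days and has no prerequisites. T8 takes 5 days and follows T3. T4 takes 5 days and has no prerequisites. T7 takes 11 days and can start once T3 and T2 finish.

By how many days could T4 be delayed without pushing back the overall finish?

7

The longest chain is T3→T6 = 12+12 = 24; overall finish 24 days.
Longest path through T4: 17 days (earliest finish 5, latest finish 12).
Float = 24 − 17 = 7.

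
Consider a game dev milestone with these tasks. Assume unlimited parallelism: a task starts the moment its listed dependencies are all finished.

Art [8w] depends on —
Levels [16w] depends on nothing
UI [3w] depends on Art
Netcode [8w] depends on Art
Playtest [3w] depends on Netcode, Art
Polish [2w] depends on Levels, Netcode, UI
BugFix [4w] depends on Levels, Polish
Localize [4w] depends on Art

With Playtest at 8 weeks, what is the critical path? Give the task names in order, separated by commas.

Art, Netcode, Playtest

Actual critical path: Art→Netcode→Polish→BugFix = 8+8+2+4 = 22 ⇒ 22 weeks.
The longest path through Playtest is only 19 weeks, so Playtest has float 3.
New critical path: Art→Netcode→Playtest = 8+8+8 = 24 ⇒ 24 weeks.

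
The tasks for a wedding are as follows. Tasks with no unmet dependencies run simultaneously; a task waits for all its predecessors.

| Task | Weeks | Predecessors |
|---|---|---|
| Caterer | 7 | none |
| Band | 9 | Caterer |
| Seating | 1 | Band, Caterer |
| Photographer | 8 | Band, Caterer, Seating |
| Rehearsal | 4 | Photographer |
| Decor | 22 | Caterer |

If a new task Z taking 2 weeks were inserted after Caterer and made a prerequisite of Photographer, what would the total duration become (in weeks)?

29

Originally the project takes 29 weeks.
With Z inserted, Photographer now waits for max(Band, Caterer, Seating, Z).
New critical path: Caterer→Band→Seating→Photographer→Rehearsal = 7+9+1+8+4 = 29 ⇒ 29 weeks.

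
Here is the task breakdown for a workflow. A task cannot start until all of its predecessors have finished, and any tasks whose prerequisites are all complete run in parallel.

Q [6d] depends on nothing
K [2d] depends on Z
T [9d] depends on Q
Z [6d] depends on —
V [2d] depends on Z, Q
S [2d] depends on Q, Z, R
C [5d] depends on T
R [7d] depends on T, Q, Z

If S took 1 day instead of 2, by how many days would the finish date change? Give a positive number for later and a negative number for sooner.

-1

As given, the longest chain is Q→T→R→S = 6+9+7+2 = 24, so the finish is 24 days.
S is on the critical path; changing it to 1 makes that path 23 days.
No other chain overtakes it, so the finish is 23 days.
Change in finish: 23 − 24 = -1 days.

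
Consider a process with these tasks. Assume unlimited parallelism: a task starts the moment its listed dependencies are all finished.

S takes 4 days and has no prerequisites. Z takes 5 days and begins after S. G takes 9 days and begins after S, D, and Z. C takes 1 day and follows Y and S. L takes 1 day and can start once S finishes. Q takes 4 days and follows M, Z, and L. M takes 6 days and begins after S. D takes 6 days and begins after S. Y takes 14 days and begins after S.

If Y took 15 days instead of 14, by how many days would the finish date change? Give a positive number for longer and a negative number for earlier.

The binding path is S→Y→C = 4+14+1 = 19; finish at 19 days.
Y lies on that path, so at 15 days the path becomes 20 days.
The critical path is still S→Y→C; finish is now 20 days.
Change in finish: 20 − 19 = +1 days.

1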